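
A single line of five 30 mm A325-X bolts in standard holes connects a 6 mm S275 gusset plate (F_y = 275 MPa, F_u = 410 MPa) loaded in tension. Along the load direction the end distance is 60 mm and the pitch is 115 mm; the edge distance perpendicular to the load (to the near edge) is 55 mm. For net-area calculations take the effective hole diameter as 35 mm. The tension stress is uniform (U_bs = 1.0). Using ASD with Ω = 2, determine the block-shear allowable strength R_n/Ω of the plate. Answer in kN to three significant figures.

304 kN

Shear plane L_v = 60 + 4·115 = 520 mm; A_gv = 520 × 6 = 3120 mm².
A_nv = (520 − 4.5·35) × 6 = 2175 mm².
A_nt = (55 − 0.5·35) × 6 = 225 mm².
0.6 F_u A_nv = 535 kN; 0.6 F_y A_gv = 514.8 kN → shear yielding governs the shear term.
R_n = 514.8 + 1.0 × 410 × 225 / 1000 = 607 kN.
Allowable strength R_n/Ω = 607 / 2 = 304 kN.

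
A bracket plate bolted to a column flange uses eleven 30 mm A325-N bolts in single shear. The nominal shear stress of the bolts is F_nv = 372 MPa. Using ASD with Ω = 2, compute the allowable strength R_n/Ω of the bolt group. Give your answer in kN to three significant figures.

1450 kN

A_b = π × 30² / 4 = 706.9 mm².
R_n = F_nv · A_b · n · n_s = 372 × 706.9 × 11 × 1 / 1000 = 2892 kN.
Allowable strength R_n/Ω = 2892 / 2 = 1450 kN.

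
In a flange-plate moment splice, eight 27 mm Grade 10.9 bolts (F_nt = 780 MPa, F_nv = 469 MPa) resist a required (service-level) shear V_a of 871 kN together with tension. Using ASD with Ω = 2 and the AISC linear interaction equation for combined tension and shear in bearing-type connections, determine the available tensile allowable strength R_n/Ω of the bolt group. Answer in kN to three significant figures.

A_b = π·27²/4 = 572.6 mm²; f_rv = 871 × 1000 / (8 × 572.6) = 190.2 MPa.
F'_nt = 1.3 F_nt − (Ω F_nt / F_nv) f_rv = 1.3·780 − (2·780/469)·190.2 = 381.5 MPa, capped at F_nt → F'_nt = 381.5 MPa.
R_n = F'_nt · A_b · n = 381.5 × 572.6 × 8 / 1000 = 1747 kN.
Allowable strength R_n/Ω = 1747 / 2 = 874 kN.

874 kN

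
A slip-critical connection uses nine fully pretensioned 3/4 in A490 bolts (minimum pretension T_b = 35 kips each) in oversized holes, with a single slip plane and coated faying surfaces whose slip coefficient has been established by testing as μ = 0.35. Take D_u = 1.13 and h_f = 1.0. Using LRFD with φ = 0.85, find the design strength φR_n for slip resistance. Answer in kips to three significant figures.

106 kips

R_n = μ · D_u · h_f · T_b · n_s · n_b = 0.35 × 1.13 × 1.0 × 35 × 1 × 9 = 124.6 kips.
Design strength φR_n = 0.85 × 124.6 = 106 kips.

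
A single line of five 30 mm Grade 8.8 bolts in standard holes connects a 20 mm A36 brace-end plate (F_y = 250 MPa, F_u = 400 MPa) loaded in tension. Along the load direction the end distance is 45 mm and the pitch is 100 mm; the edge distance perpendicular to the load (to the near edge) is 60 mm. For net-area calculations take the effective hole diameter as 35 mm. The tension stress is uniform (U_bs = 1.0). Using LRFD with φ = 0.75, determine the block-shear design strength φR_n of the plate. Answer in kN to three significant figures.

1260 kN

Shear plane L_v = 45 + 4·100 = 445 mm; A_gv = 445 × 20 = 8900 mm².
A_nv = (445 − 4.5·35) × 20 = 5750 mm².
A_nt = (60 − 0.5·35) × 20 = 850 mm².
0.6 F_u A_nv = 1380 kN; 0.6 F_y A_gv = 1335 kN → shear yielding governs the shear term.
R_n = 1335 + 1.0 × 400 × 850 / 1000 = 1675 kN.
Design strength φR_n = 0.75 × 1675 = 1260 kN.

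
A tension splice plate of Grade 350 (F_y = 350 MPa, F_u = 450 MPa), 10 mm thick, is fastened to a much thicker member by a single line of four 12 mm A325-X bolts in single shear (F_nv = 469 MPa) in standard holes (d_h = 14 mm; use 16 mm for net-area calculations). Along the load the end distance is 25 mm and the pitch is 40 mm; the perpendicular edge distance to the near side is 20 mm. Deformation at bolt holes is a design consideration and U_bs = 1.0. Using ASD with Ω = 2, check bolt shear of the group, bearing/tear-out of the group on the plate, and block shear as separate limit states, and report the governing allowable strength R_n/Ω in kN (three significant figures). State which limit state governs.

106 kN (bolt shear governs)

Bolt shear: A_b = π·12²/4 = 113.1 mm²; R_n = 469 × 113.1 × 4 × 1 / 1000 = 212.2 kN → 212.2 / 2 = 106 kN.
Bearing: edge l_c = 18, r_n = 97.2 kN; interior l_c = 26, r_n = 129.6 kN; R_n = 97.2 + 3·129.6 = 486 kN → 243 kN.
Block shear: A_gv = 1450, A_nv = 890, A_nt = 120 mm²; R_n = min(0.6F_uA_nv, 0.6F_yA_gv) + U_bs·F_u·A_nt = 294.3 kN → 147 kN.
Bolt shear governs: 106 kN.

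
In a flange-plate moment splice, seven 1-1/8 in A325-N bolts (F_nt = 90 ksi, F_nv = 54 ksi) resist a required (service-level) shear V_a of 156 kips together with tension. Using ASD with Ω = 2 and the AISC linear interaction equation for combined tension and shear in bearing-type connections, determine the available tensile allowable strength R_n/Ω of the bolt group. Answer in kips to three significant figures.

147 kips

A_b = π·1.125²/4 = 0.994 in²; f_rv = 156 / (7 × 0.994) = 22.42 ksi.
F'_nt = 1.3 F_nt − (Ω F_nt / F_nv) f_rv = 1.3·90 − (2·90/54)·22.42 = 42.27 ksi, capped at F_nt → F'_nt = 42.27 ksi.
R_n = F'_nt · A_b · n = 42.27 × 0.994 × 7 = 294.1 kips.
Allowable strength R_n/Ω = 294.1 / 2 = 147 kips.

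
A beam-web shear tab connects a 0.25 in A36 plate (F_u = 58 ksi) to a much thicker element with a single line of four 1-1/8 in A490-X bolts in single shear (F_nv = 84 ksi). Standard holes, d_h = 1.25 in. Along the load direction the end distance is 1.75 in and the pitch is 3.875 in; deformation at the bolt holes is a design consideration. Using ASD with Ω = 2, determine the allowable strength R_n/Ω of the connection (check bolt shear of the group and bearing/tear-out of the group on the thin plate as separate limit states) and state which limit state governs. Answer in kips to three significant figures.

68.5 kips (bearing governs)

Bolt shear: A_b = π·1.125²/4 = 0.994 in²; R_n = 84 × 0.994 × 4 × 1 = 334 kips → 334 / 2 = 167 kips.
Bearing (1.2 l_c t F_u ≤ 2.4 d t F_u): upper limit = 2.4·1.125·0.25·58 = 39.15 kips.
  Edge l_c = 1.75 − 1.25/2 = 1.125 → r_n = 19.57 kips; interior l_c = 3.875 − 1.25 = 2.625 → r_n = 39.15 kips.
  R_n,bearing = 1·19.57 + 3·39.15 = 137 kips → 137 / 2 = 68.5 kips.
Bearing governs: 68.5 kips.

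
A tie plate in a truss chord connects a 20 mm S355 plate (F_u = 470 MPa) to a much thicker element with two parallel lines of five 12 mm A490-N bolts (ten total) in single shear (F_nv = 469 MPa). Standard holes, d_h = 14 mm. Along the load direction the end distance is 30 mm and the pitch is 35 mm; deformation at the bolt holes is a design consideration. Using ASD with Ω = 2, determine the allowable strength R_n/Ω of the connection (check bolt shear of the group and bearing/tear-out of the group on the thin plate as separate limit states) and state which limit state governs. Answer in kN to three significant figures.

Bolt shear: A_b = π·12²/4 = 113.1 mm²; R_n = 469 × 113.1 × 10 × 1 / 1000 = 530.4 kN → 530.4 / 2 = 265 kN.
Bearing (1.2 l_c t F_u ≤ 2.4 d t F_u): upper limit = 2.4·12·20·470 / 1000 = 270.7 kN.
  Edge l_c = 30 − 14/2 = 23 → r_n = 259.4 kN; interior l_c = 35 − 14 = 21 → r_n = 236.9 kN.
  R_n,bearing = 2·259.4 + 8·236.9 = 2414 kN → 2414 / 2 = 1210 kN.
Bolt shear governs: 265 kN.

265 kN (bolt shear governs)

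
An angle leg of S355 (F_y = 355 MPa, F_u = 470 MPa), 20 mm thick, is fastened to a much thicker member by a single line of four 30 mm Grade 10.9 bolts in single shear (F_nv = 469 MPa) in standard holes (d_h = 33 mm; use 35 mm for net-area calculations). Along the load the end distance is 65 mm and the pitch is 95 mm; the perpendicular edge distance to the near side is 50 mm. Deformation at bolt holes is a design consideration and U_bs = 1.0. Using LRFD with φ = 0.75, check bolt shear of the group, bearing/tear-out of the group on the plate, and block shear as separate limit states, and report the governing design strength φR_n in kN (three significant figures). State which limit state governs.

995 kN (bolt shear governs)

Bolt shear: A_b = π·30²/4 = 706.9 mm²; R_n = 469 × 706.9 × 4 × 1 / 1000 = 1326 kN → 0.75 × 1326 = 995 kN.
Bearing: edge l_c = 48.5, r_n = 547.1 kN; interior l_c = 62, r_n = 676.8 kN; R_n = 547.1 + 3·676.8 = 2577 kN → 1930 kN.
Block shear: A_gv = 7000, A_nv = 4550, A_nt = 650 mm²; R_n = min(0.6F_uA_nv, 0.6F_yA_gv) + U_bs·F_u·A_nt = 1589 kN → 1190 kN.
Bolt shear governs: 995 kN.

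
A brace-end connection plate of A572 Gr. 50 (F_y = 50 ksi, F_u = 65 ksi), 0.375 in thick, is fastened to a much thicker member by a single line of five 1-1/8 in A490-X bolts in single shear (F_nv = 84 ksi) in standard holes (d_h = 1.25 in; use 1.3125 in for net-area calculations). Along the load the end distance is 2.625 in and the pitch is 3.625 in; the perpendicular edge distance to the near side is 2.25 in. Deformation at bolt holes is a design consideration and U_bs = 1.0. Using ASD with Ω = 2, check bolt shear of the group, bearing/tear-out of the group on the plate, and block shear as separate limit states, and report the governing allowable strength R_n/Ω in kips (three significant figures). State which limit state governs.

Bolt shear: A_b = π·1.125²/4 = 0.994 in²; R_n = 84 × 0.994 × 5 × 1 = 417.5 kips → 417.5 / 2 = 209 kips.
Bearing: edge l_c = 2, r_n = 58.5 kips; interior l_c = 2.375, r_n = 65.81 kips; R_n = 58.5 + 4·65.81 = 321.8 kips → 161 kips.
Block shear: A_gv = 6.422, A_nv = 4.207, A_nt = 0.5977 in²; R_n = min(0.6F_uA_nv, 0.6F_yA_gv) + U_bs·F_u·A_nt = 202.9 kips → 101 kips.
Block shear governs: 101 kips.

101 kips (block shear governs)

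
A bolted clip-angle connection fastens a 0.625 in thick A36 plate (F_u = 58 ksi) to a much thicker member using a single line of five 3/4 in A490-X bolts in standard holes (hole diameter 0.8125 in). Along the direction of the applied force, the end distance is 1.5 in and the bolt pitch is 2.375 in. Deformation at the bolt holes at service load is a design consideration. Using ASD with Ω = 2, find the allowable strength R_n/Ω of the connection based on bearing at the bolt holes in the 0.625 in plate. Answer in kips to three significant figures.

Per bolt r_n = 1.2 l_c t F_u ≤ 2.4 d t F_u; upper limit = 2.4 × 0.75 × 0.625 × 58 = 65.25 kips.
Edge bolt: l_c = 1.5 − 0.8125/2 = 1.094 in → 1.2 × 1.094 × 0.625 × 58 = 47.58 → r_n = 47.58 kips.
Interior bolts: l_c = 2.375 − 0.8125 = 1.562 in → 1.2 × 1.562 × 0.625 × 58 = 67.97 → r_n = 65.25 kips.
R_n = 1 × 47.58 + 4 × 65.25 = 308.6 kips.
Allowable strength R_n/Ω = 308.6 / 2 = 154 kips.

154 kips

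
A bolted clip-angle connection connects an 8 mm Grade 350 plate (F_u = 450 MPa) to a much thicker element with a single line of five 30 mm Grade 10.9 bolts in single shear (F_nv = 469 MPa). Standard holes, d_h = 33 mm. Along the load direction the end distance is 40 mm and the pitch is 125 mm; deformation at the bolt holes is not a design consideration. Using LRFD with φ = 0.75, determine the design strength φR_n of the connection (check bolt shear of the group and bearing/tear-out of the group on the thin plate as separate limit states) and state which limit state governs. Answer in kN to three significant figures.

1070 kN (bearing governs)

Bolt shear: A_b = π·30²/4 = 706.9 mm²; R_n = 469 × 706.9 × 5 × 1 / 1000 = 1658 kN → 0.75 × 1658 = 1240 kN.
Bearing (1.5 l_c t F_u ≤ 3.0 d t F_u): upper limit = 3.0·30·8·450 / 1000 = 324 kN.
  Edge l_c = 40 − 33/2 = 23.5 → r_n = 126.9 kN; interior l_c = 125 − 33 = 92 → r_n = 324 kN.
  R_n,bearing = 1·126.9 + 4·324 = 1423 kN → 0.75 × 1423 = 1070 kN.
Bearing governs: 1070 kN.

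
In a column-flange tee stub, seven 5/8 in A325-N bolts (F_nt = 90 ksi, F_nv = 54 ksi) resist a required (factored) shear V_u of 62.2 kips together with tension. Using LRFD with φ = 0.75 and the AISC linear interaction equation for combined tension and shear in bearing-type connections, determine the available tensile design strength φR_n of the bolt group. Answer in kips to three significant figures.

A_b = π·0.625²/4 = 0.3068 in²; f_rv = 62.2 / (7 × 0.3068) = 28.96 ksi.
F'_nt = 1.3 F_nt − (F_nt / φF_nv) f_rv = 1.3·90 − (90/(0.75·54))·28.96 = 52.64 ksi, capped at F_nt → F'_nt = 52.64 ksi.
R_n = F'_nt · A_b · n = 52.64 × 0.3068 × 7 = 113 kips.
Design strength φR_n = 0.75 × 113 = 84.8 kips.

84.8 kips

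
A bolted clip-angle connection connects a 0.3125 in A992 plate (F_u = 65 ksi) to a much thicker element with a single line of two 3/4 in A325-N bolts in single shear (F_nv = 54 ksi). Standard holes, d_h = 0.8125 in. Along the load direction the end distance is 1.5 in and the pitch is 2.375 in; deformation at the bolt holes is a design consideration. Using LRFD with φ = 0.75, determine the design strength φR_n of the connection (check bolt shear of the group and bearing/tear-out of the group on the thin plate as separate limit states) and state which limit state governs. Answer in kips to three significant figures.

35.8 kips (bolt shear governs)

Bolt shear: A_b = π·0.75²/4 = 0.4418 in²; R_n = 54 × 0.4418 × 2 × 1 = 47.71 kips → 0.75 × 47.71 = 35.8 kips.
Bearing (1.2 l_c t F_u ≤ 2.4 d t F_u): upper limit = 2.4·0.75·0.3125·65 = 36.56 kips.
  Edge l_c = 1.5 − 0.8125/2 = 1.094 → r_n = 26.66 kips; interior l_c = 2.375 − 0.8125 = 1.562 → r_n = 36.56 kips.
  R_n,bearing = 1·26.66 + 1·36.56 = 63.22 kips → 0.75 × 63.22 = 47.4 kips.
Bolt shear governs: 35.8 kips.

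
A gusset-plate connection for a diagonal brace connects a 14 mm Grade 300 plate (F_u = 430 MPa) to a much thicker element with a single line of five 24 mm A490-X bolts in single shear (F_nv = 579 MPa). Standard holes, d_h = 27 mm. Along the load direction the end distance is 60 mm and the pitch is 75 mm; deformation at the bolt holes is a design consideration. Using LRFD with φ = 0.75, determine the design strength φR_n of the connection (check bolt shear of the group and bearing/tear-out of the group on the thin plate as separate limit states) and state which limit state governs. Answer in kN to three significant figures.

982 kN (bolt shear governs)

Bolt shear: A_b = π·24²/4 = 452.4 mm²; R_n = 579 × 452.4 × 5 × 1 / 1000 = 1310 kN → 0.75 × 1310 = 982 kN.
Bearing (1.2 l_c t F_u ≤ 2.4 d t F_u): upper limit = 2.4·24·14·430 / 1000 = 346.8 kN.
  Edge l_c = 60 − 27/2 = 46.5 → r_n = 335.9 kN; interior l_c = 75 − 27 = 48 → r_n = 346.8 kN.
  R_n,bearing = 1·335.9 + 4·346.8 = 1723 kN → 0.75 × 1723 = 1290 kN.
Bolt shear governs: 982 kN.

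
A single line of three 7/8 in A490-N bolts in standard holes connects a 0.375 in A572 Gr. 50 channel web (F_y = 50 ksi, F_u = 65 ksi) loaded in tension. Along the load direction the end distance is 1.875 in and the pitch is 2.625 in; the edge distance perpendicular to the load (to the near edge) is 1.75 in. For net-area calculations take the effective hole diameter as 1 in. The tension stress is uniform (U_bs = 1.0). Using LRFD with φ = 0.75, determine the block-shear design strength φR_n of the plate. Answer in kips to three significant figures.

Shear plane L_v = 1.875 + 2·2.625 = 7.125 in; A_gv = 7.125 × 0.375 = 2.672 in².
A_nv = (7.125 − 2.5·1) × 0.375 = 1.734 in².
A_nt = (1.75 − 0.5·1) × 0.375 = 0.4688 in².
0.6 F_u A_nv = 67.64 kips; 0.6 F_y A_gv = 80.16 kips → shear rupture governs the shear term.
R_n = 67.64 + 1.0 × 65 × 0.4688 = 98.11 kips.
Design strength φR_n = 0.75 × 98.11 = 73.6 kips.

73.6 kips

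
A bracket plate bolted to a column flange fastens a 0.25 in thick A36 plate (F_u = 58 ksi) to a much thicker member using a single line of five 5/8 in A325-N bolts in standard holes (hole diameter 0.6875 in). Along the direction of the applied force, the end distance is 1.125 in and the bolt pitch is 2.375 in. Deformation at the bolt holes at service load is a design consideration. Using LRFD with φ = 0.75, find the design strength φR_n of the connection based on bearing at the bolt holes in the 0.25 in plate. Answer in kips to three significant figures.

75.4 kips

Per bolt r_n = 1.2 l_c t F_u ≤ 2.4 d t F_u; upper limit = 2.4 × 0.625 × 0.25 × 58 = 21.75 kips.
Edge bolt: l_c = 1.125 − 0.6875/2 = 0.7812 in → 1.2 × 0.7812 × 0.25 × 58 = 13.59 → r_n = 13.59 kips.
Interior bolts: l_c = 2.375 − 0.6875 = 1.688 in → 1.2 × 1.688 × 0.25 × 58 = 29.36 → r_n = 21.75 kips.
R_n = 1 × 13.59 + 4 × 21.75 = 100.6 kips.
Design strength φR_n = 0.75 × 100.6 = 75.4 kips.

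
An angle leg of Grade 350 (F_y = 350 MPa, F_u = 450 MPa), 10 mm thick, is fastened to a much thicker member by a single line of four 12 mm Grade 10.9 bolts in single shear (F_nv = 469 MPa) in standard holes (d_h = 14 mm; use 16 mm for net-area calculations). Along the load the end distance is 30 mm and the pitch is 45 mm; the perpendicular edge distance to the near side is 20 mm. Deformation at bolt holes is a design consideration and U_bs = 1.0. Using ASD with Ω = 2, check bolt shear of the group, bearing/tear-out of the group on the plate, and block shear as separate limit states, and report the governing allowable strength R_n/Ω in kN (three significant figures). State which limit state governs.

Bolt shear: A_b = π·12²/4 = 113.1 mm²; R_n = 469 × 113.1 × 4 × 1 / 1000 = 212.2 kN → 212.2 / 2 = 106 kN.
Bearing: edge l_c = 23, r_n = 124.2 kN; interior l_c = 31, r_n = 129.6 kN; R_n = 124.2 + 3·129.6 = 513 kN → 256 kN.
Block shear: A_gv = 1650, A_nv = 1090, A_nt = 120 mm²; R_n = min(0.6F_uA_nv, 0.6F_yA_gv) + U_bs·F_u·A_nt = 348.3 kN → 174 kN.
Bolt shear governs: 106 kN.

106 kN (bolt shear governs)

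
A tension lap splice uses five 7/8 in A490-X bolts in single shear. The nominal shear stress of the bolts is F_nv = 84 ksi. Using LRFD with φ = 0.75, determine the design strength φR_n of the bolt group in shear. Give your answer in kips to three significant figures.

A_b = π × 0.875² / 4 = 0.6013 in².
R_n = F_nv · A_b · n · n_s = 84 × 0.6013 × 5 × 1 = 252.6 kips.
Design strength φR_n = 0.75 × 252.6 = 189 kips.

189 kips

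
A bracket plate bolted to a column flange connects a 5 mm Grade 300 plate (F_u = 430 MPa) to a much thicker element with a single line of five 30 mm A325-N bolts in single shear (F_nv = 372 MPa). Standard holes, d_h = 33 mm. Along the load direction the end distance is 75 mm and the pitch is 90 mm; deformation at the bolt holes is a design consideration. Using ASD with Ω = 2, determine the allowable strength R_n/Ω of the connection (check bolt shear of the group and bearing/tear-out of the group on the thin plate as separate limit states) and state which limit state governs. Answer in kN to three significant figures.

370 kN (bearing governs)

Bolt shear: A_b = π·30²/4 = 706.9 mm²; R_n = 372 × 706.9 × 5 × 1 / 1000 = 1315 kN → 1315 / 2 = 657 kN.
Bearing (1.2 l_c t F_u ≤ 2.4 d t F_u): upper limit = 2.4·30·5·430 / 1000 = 154.8 kN.
  Edge l_c = 75 − 33/2 = 58.5 → r_n = 150.9 kN; interior l_c = 90 − 33 = 57 → r_n = 147.1 kN.
  R_n,bearing = 1·150.9 + 4·147.1 = 739.2 kN → 739.2 / 2 = 370 kN.
Bearing governs: 370 kN.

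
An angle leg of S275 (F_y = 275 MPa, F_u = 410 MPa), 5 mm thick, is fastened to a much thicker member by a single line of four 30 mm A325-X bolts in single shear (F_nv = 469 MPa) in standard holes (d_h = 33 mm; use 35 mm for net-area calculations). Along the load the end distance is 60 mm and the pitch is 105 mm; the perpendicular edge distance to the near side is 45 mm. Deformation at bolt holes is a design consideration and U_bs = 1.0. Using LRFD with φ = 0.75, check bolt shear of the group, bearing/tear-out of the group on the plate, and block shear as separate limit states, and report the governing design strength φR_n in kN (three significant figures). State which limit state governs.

Bolt shear: A_b = π·30²/4 = 706.9 mm²; R_n = 469 × 706.9 × 4 × 1 / 1000 = 1326 kN → 0.75 × 1326 = 995 kN.
Bearing: edge l_c = 43.5, r_n = 107 kN; interior l_c = 72, r_n = 147.6 kN; R_n = 107 + 3·147.6 = 549.8 kN → 412 kN.
Block shear: A_gv = 1875, A_nv = 1262, A_nt = 137.5 mm²; R_n = min(0.6F_uA_nv, 0.6F_yA_gv) + U_bs·F_u·A_nt = 365.8 kN → 274 kN.
Block shear governs: 274 kN.

274 kN (block shear governs)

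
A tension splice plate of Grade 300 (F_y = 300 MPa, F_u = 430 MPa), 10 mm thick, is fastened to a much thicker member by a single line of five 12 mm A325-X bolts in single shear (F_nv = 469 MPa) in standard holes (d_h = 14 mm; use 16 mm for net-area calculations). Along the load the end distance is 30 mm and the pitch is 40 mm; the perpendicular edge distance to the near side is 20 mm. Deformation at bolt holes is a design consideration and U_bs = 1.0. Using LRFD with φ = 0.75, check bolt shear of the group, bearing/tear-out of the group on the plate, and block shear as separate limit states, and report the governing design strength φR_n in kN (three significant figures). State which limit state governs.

199 kN (bolt shear governs)

Bolt shear: A_b = π·12²/4 = 113.1 mm²; R_n = 469 × 113.1 × 5 × 1 / 1000 = 265.2 kN → 0.75 × 265.2 = 199 kN.
Bearing: edge l_c = 23, r_n = 118.7 kN; interior l_c = 26, r_n = 123.8 kN; R_n = 118.7 + 4·123.8 = 614 kN → 461 kN.
Block shear: A_gv = 1900, A_nv = 1180, A_nt = 120 mm²; R_n = min(0.6F_uA_nv, 0.6F_yA_gv) + U_bs·F_u·A_nt = 356 kN → 267 kN.
Bolt shear governs: 199 kN.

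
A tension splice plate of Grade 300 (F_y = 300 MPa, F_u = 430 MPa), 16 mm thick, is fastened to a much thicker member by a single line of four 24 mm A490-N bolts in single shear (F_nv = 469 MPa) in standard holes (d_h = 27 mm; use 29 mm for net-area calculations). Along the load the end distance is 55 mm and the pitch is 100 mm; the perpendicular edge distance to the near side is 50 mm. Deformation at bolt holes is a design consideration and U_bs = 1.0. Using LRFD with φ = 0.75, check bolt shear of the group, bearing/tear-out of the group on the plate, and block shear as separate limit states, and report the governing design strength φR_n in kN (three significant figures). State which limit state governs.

Bolt shear: A_b = π·24²/4 = 452.4 mm²; R_n = 469 × 452.4 × 4 × 1 / 1000 = 848.7 kN → 0.75 × 848.7 = 637 kN.
Bearing: edge l_c = 41.5, r_n = 342.6 kN; interior l_c = 73, r_n = 396.3 kN; R_n = 342.6 + 3·396.3 = 1531 kN → 1150 kN.
Block shear: A_gv = 5680, A_nv = 4056, A_nt = 568 mm²; R_n = min(0.6F_uA_nv, 0.6F_yA_gv) + U_bs·F_u·A_nt = 1267 kN → 950 kN.
Bolt shear governs: 637 kN.

637 kN (bolt shear governs)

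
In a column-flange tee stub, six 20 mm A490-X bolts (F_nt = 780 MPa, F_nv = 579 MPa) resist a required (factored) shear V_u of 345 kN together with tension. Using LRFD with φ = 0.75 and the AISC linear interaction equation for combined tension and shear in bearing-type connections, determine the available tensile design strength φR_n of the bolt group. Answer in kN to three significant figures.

A_b = π·20²/4 = 314.2 mm²; f_rv = 345 × 1000 / (6 × 314.2) = 183 MPa.
F'_nt = 1.3 F_nt − (F_nt / φF_nv) f_rv = 1.3·780 − (780/(0.75·579))·183 = 685.2 MPa, capped at F_nt → F'_nt = 685.2 MPa.
R_n = F'_nt · A_b · n = 685.2 × 314.2 × 6 / 1000 = 1292 kN.
Design strength φR_n = 0.75 × 1292 = 969 kN.

969 kN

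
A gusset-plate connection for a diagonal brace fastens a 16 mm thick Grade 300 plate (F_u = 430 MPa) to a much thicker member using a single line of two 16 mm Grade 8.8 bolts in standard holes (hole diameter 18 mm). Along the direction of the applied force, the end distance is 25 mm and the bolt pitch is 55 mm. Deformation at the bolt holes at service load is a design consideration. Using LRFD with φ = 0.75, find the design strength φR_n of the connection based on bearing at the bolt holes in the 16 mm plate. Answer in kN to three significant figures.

Per bolt r_n = 1.2 l_c t F_u ≤ 2.4 d t F_u; upper limit = 2.4 × 16 × 16 × 430 / 1000 = 264.2 kN.
Edge bolt: l_c = 25 − 18/2 = 16 mm → 1.2 × 16 × 16 × 430 / 1000 = 132.1 → r_n = 132.1 kN.
Interior bolts: l_c = 55 − 18 = 37 mm → 1.2 × 37 × 16 × 430 / 1000 = 305.5 → r_n = 264.2 kN.
R_n = 1 × 132.1 + 1 × 264.2 = 396.3 kN.
Design strength φR_n = 0.75 × 396.3 = 297 kN.

297 kN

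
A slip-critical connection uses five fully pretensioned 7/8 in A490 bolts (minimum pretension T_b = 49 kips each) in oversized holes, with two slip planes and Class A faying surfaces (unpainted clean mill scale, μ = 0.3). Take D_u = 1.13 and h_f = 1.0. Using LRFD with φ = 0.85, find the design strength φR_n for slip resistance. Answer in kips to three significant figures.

R_n = μ · D_u · h_f · T_b · n_s · n_b = 0.3 × 1.13 × 1.0 × 49 × 2 × 5 = 166.1 kips.
Design strength φR_n = 0.85 × 166.1 = 141 kips.

141 kips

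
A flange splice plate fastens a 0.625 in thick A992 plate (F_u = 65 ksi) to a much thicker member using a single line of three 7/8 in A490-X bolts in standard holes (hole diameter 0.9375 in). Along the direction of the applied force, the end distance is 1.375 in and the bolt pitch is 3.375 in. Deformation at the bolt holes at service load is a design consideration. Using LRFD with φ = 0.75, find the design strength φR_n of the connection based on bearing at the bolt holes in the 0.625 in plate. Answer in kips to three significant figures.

161 kips

Per bolt r_n = 1.2 l_c t F_u ≤ 2.4 d t F_u; upper limit = 2.4 × 0.875 × 0.625 × 65 = 85.31 kips.
Edge bolt: l_c = 1.375 − 0.9375/2 = 0.9062 in → 1.2 × 0.9062 × 0.625 × 65 = 44.18 → r_n = 44.18 kips.
Interior bolts: l_c = 3.375 − 0.9375 = 2.438 in → 1.2 × 2.438 × 0.625 × 65 = 118.8 → r_n = 85.31 kips.
R_n = 1 × 44.18 + 2 × 85.31 = 214.8 kips.
Design strength φR_n = 0.75 × 214.8 = 161 kips.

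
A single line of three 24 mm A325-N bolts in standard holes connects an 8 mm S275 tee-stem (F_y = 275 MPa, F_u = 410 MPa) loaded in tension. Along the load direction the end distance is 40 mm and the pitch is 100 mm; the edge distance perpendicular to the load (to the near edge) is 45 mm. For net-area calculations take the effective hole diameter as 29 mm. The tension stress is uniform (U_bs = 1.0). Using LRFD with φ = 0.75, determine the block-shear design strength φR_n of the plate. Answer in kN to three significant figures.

Shear plane L_v = 40 + 2·100 = 240 mm; A_gv = 240 × 8 = 1920 mm².
A_nv = (240 − 2.5·29) × 8 = 1340 mm².
A_nt = (45 − 0.5·29) × 8 = 244 mm².
0.6 F_u A_nv = 329.6 kN; 0.6 F_y A_gv = 316.8 kN → shear yielding governs the shear term.
R_n = 316.8 + 1.0 × 410 × 244 / 1000 = 416.8 kN.
Design strength φR_n = 0.75 × 416.8 = 313 kN.

313 kN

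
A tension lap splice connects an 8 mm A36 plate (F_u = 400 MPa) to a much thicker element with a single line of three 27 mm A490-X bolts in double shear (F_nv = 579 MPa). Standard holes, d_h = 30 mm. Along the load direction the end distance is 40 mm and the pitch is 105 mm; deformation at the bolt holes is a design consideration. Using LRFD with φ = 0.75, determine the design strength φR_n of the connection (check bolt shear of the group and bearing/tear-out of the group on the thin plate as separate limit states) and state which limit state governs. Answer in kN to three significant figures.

Bolt shear: A_b = π·27²/4 = 572.6 mm²; R_n = 579 × 572.6 × 3 × 2 / 1000 = 1989 kN → 0.75 × 1989 = 1490 kN.
Bearing (1.2 l_c t F_u ≤ 2.4 d t F_u): upper limit = 2.4·27·8·400 / 1000 = 207.4 kN.
  Edge l_c = 40 − 30/2 = 25 → r_n = 96 kN; interior l_c = 105 − 30 = 75 → r_n = 207.4 kN.
  R_n,bearing = 1·96 + 2·207.4 = 510.7 kN → 0.75 × 510.7 = 383 kN.
Bearing governs: 383 kN.

383 kN (bearing governs)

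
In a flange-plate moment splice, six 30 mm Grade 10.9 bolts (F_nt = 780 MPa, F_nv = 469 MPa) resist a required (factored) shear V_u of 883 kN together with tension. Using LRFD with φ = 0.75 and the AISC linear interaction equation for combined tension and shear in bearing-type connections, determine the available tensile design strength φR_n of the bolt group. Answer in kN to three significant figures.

1760 kN

A_b = π·30²/4 = 706.9 mm²; f_rv = 883 × 1000 / (6 × 706.9) = 208.2 MPa.
F'_nt = 1.3 F_nt − (F_nt / φF_nv) f_rv = 1.3·780 − (780/(0.75·469))·208.2 = 552.3 MPa, capped at F_nt → F'_nt = 552.3 MPa.
R_n = F'_nt · A_b · n = 552.3 × 706.9 × 6 / 1000 = 2342 kN.
Design strength φR_n = 0.75 × 2342 = 1760 kN.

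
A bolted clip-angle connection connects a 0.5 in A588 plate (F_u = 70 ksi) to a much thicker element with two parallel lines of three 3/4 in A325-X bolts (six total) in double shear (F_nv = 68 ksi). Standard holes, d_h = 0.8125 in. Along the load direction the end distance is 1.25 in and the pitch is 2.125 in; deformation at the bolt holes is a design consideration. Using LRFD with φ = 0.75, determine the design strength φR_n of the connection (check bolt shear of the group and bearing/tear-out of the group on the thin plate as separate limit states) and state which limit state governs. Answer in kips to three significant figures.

Bolt shear: A_b = π·0.75²/4 = 0.4418 in²; R_n = 68 × 0.4418 × 6 × 2 = 360.5 kips → 0.75 × 360.5 = 270 kips.
Bearing (1.2 l_c t F_u ≤ 2.4 d t F_u): upper limit = 2.4·0.75·0.5·70 = 63 kips.
  Edge l_c = 1.25 − 0.8125/2 = 0.8438 → r_n = 35.44 kips; interior l_c = 2.125 − 0.8125 = 1.312 → r_n = 55.12 kips.
  R_n,bearing = 2·35.44 + 4·55.12 = 291.4 kips → 0.75 × 291.4 = 219 kips.
Bearing governs: 219 kips.

219 kips (bearing governs)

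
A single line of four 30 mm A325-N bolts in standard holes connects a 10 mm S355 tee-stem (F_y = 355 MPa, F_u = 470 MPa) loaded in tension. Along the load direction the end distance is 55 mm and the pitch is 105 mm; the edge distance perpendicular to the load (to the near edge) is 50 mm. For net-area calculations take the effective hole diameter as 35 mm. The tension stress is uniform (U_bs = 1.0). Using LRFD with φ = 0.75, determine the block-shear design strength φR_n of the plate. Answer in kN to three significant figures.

638 kN

Shear plane L_v = 55 + 3·105 = 370 mm; A_gv = 370 × 10 = 3700 mm².
A_nv = (370 − 3.5·35) × 10 = 2475 mm².
A_nt = (50 − 0.5·35) × 10 = 325 mm².
0.6 F_u A_nv = 698 kN; 0.6 F_y A_gv = 788.1 kN → shear rupture governs the shear term.
R_n = 698 + 1.0 × 470 × 325 / 1000 = 850.7 kN.
Design strength φR_n = 0.75 × 850.7 = 638 kN.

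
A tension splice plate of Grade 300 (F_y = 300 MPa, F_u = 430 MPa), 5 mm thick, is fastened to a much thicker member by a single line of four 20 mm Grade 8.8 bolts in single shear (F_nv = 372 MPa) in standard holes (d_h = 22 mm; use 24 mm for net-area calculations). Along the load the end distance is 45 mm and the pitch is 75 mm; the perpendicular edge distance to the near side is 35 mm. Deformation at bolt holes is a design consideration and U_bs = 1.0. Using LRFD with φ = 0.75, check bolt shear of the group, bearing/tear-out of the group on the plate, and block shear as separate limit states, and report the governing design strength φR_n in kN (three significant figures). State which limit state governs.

217 kN (block shear governs)

Bolt shear: A_b = π·20²/4 = 314.2 mm²; R_n = 372 × 314.2 × 4 × 1 / 1000 = 467.5 kN → 0.75 × 467.5 = 351 kN.
Bearing: edge l_c = 34, r_n = 87.72 kN; interior l_c = 53, r_n = 103.2 kN; R_n = 87.72 + 3·103.2 = 397.3 kN → 298 kN.
Block shear: A_gv = 1350, A_nv = 930, A_nt = 115 mm²; R_n = min(0.6F_uA_nv, 0.6F_yA_gv) + U_bs·F_u·A_nt = 289.4 kN → 217 kN.
Block shear governs: 217 kN.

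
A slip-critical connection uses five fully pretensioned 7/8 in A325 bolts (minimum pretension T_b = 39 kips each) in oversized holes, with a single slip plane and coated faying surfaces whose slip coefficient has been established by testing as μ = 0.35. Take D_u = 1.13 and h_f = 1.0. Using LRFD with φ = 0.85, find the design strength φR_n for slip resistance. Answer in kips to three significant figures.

65.6 kips

R_n = μ · D_u · h_f · T_b · n_s · n_b = 0.35 × 1.13 × 1.0 × 39 × 1 × 5 = 77.12 kips.
Design strength φR_n = 0.85 × 77.12 = 65.6 kips.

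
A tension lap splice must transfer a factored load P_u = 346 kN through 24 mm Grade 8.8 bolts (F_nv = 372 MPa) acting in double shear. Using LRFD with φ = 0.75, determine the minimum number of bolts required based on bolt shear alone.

2 bolts

A_b = π·24²/4 = 452.4 mm².
Per-bolt design strength φR_n = 0.75 × 372 × 452.4 × 2 / 1000 = 252.4 kN.
n ≥ 346 / 252.4 = 1.371 → use 2 bolts.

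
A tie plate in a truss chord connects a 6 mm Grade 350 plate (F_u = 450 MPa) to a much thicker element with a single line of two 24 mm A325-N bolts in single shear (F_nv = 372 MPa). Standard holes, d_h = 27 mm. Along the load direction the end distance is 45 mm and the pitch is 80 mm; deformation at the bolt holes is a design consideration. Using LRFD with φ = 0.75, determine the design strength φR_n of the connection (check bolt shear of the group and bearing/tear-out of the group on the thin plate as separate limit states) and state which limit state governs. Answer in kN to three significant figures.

Bolt shear: A_b = π·24²/4 = 452.4 mm²; R_n = 372 × 452.4 × 2 × 1 / 1000 = 336.6 kN → 0.75 × 336.6 = 252 kN.
Bearing (1.2 l_c t F_u ≤ 2.4 d t F_u): upper limit = 2.4·24·6·450 / 1000 = 155.5 kN.
  Edge l_c = 45 − 27/2 = 31.5 → r_n = 102.1 kN; interior l_c = 80 − 27 = 53 → r_n = 155.5 kN.
  R_n,bearing = 1·102.1 + 1·155.5 = 257.6 kN → 0.75 × 257.6 = 193 kN.
Bearing governs: 193 kN.

193 kN (bearing governs)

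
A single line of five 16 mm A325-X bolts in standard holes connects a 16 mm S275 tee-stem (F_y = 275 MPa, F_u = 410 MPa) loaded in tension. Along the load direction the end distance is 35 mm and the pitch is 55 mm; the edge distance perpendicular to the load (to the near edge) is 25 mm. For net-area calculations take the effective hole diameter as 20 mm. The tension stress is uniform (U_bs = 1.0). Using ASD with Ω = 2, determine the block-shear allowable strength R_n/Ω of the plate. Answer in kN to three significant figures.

374 kN

Shear plane L_v = 35 + 4·55 = 255 mm; A_gv = 255 × 16 = 4080 mm².
A_nv = (255 − 4.5·20) × 16 = 2640 mm².
A_nt = (25 − 0.5·20) × 16 = 240 mm².
0.6 F_u A_nv = 649.4 kN; 0.6 F_y A_gv = 673.2 kN → shear rupture governs the shear term.
R_n = 649.4 + 1.0 × 410 × 240 / 1000 = 747.8 kN.
Allowable strength R_n/Ω = 747.8 / 2 = 374 kN.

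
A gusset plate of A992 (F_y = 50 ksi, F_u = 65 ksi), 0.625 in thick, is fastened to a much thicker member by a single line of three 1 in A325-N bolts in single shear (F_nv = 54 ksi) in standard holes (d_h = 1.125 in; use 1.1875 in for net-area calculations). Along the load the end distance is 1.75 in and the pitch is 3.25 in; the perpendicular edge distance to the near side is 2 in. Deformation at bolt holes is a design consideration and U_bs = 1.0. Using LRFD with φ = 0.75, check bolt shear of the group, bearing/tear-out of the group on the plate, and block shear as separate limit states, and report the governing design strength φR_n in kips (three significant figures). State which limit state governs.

Bolt shear: A_b = π·1²/4 = 0.7854 in²; R_n = 54 × 0.7854 × 3 × 1 = 127.2 kips → 0.75 × 127.2 = 95.4 kips.
Bearing: edge l_c = 1.188, r_n = 57.89 kips; interior l_c = 2.125, r_n = 97.5 kips; R_n = 57.89 + 2·97.5 = 252.9 kips → 190 kips.
Block shear: A_gv = 5.156, A_nv = 3.301, A_nt = 0.8789 in²; R_n = min(0.6F_uA_nv, 0.6F_yA_gv) + U_bs·F_u·A_nt = 185.9 kips → 139 kips.
Bolt shear governs: 95.4 kips.

95.4 kips (bolt shear governs)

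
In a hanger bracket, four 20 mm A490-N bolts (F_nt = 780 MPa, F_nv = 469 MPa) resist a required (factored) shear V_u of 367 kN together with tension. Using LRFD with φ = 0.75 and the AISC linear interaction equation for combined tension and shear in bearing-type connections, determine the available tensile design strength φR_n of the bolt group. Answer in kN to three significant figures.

A_b = π·20²/4 = 314.2 mm²; f_rv = 367 × 1000 / (4 × 314.2) = 292 MPa.
F'_nt = 1.3 F_nt − (F_nt / φF_nv) f_rv = 1.3·780 − (780/(0.75·469))·292 = 366.4 MPa, capped at F_nt → F'_nt = 366.4 MPa.
R_n = F'_nt · A_b · n = 366.4 × 314.2 × 4 / 1000 = 460.4 kN.
Design strength φR_n = 0.75 × 460.4 = 345 kN.

345 kN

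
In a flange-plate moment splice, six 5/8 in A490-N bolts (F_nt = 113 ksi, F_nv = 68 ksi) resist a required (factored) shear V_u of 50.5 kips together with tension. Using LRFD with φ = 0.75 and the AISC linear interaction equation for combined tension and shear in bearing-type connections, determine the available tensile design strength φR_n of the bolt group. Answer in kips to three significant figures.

A_b = π·0.625²/4 = 0.3068 in²; f_rv = 50.5 / (6 × 0.3068) = 27.43 ksi.
F'_nt = 1.3 F_nt − (F_nt / φF_nv) f_rv = 1.3·113 − (113/(0.75·68))·27.43 = 86.11 ksi, capped at F_nt → F'_nt = 86.11 ksi.
R_n = F'_nt · A_b · n = 86.11 × 0.3068 × 6 = 158.5 kips.
Design strength φR_n = 0.75 × 158.5 = 119 kips.

119 kips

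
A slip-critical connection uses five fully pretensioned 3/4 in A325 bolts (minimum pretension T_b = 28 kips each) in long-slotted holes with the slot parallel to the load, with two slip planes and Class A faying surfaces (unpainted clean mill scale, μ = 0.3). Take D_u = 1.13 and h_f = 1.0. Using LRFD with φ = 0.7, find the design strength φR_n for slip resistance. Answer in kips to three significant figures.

66.4 kips

R_n = μ · D_u · h_f · T_b · n_s · n_b = 0.3 × 1.13 × 1.0 × 28 × 2 × 5 = 94.92 kips.
Design strength φR_n = 0.7 × 94.92 = 66.4 kips.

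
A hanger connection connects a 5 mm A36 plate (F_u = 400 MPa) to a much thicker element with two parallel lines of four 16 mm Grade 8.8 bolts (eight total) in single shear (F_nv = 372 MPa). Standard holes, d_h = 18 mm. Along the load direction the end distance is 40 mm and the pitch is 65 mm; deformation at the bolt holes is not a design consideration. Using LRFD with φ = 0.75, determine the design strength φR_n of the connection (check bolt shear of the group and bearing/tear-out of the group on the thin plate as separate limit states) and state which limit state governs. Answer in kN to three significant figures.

449 kN (bolt shear governs)

Bolt shear: A_b = π·16²/4 = 201.1 mm²; R_n = 372 × 201.1 × 8 × 1 / 1000 = 598.4 kN → 0.75 × 598.4 = 449 kN.
Bearing (1.5 l_c t F_u ≤ 3.0 d t F_u): upper limit = 3.0·16·5·400 / 1000 = 96 kN.
  Edge l_c = 40 − 18/2 = 31 → r_n = 93 kN; interior l_c = 65 − 18 = 47 → r_n = 96 kN.
  R_n,bearing = 2·93 + 6·96 = 762 kN → 0.75 × 762 = 572 kN.
Bolt shear governs: 449 kN.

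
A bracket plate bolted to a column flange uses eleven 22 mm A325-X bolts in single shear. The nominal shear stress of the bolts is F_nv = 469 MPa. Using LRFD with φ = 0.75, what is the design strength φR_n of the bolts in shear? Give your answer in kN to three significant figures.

1470 kN

A_b = π × 22² / 4 = 380.1 mm².
R_n = F_nv · A_b · n · n_s = 469 × 380.1 × 11 × 1 / 1000 = 1961 kN.
Design strength φR_n = 0.75 × 1961 = 1470 kN.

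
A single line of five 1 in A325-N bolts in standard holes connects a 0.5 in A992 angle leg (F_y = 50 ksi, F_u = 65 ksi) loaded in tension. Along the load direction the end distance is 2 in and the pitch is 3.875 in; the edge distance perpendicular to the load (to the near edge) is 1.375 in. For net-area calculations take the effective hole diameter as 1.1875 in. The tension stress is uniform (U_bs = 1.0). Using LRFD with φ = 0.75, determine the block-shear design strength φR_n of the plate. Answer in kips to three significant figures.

197 kips

Shear plane L_v = 2 + 4·3.875 = 17.5 in; A_gv = 17.5 × 0.5 = 8.75 in².
A_nv = (17.5 − 4.5·1.1875) × 0.5 = 6.078 in².
A_nt = (1.375 − 0.5·1.1875) × 0.5 = 0.3906 in².
0.6 F_u A_nv = 237 kips; 0.6 F_y A_gv = 262.5 kips → shear rupture governs the shear term.
R_n = 237 + 1.0 × 65 × 0.3906 = 262.4 kips.
Design strength φR_n = 0.75 × 262.4 = 197 kips.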